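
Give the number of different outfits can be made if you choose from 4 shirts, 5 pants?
20
By the multiplication principle: 4 × 5 = 20.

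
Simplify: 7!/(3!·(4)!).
35

This is C(7,3) = 35.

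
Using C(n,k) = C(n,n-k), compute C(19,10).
C(19,10) = C(19,9) = 92,378.

Answer: 92,378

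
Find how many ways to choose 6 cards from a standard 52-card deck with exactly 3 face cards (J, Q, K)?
12 face cards and 40 non-face cards: C(12,3) × C(40,3) = 220 × 9,880 = 2,173,600.

Answer: 2,173,600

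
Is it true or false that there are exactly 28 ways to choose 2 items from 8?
True

Explanation: C(8,2) = 28.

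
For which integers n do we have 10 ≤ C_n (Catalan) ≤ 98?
4, 5

Reasoning: C_3=5; C_4=14; C_5=42; C_6=132. So valid n = 4, 5.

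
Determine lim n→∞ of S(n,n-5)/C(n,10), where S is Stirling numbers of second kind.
The leading term of S(n,n-5) as a polynomial in n is (9)!!·C(n,10), so the ratio → (9)!! = 945.

Answer: 945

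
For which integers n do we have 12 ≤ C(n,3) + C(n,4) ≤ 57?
C(4,3)+C(4,4)=5; C(5,3)+C(5,4)=15; C(6,3)+C(6,4)=35; C(7,3)+C(7,4)=70. So valid n = 5, 6.
Final answer: 5, 6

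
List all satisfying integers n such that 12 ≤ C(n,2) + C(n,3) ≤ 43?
5, 6

Explanation: C(4,2)+C(4,3)=10; C(5,2)+C(5,3)=20; C(6,2)+C(6,3)=35; C(7,2)+C(7,3)=56. So valid n = 5, 6.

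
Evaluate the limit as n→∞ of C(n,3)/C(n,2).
C(n,3)/C(n,2) = (n-2)/3 → ∞ as n → ∞.
Final answer: ∞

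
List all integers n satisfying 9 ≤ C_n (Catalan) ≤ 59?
4, 5

C_3=5; C_4=14; C_5=42; C_6=132. So valid n = 4, 5.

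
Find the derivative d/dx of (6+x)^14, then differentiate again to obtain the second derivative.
First derivative: 14(6+x)^{13}. Second derivative: 14·13·(6+x)^{12} = 182(6+x)^{12}.

Answer: 182(6+x)^12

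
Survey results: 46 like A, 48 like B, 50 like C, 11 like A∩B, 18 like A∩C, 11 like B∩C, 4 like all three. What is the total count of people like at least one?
108
|A∪B∪C| = 46+48+50-11-18-11+4 = 108.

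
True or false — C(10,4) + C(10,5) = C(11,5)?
True
Pascal's identity: LHS = 210 + 252 = 462; RHS = C(11,5) = 462. Both sides agree, so the statement holds.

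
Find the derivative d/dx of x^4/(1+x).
(4x^3(1+x) - x^4)/(1+x)²
Quotient rule: [4x^{3}(1+x) - x^4]/(1+x)².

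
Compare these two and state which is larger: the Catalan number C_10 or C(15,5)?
C_10 = C(20,10)/(10+1) = 184,756/11 = 16,796; C(15,5) = 3,003.
Final answer: C_10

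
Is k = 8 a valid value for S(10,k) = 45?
No

Reasoning: S(10,8) = 8·S(9,8) + S(9,7) = 8·36 + 462 = 750, which does not equal 45.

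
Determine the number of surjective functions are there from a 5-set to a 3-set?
Onto functions = 3! × S(5,3)
First compute S(5,3) via recurrence:
Using the Stirling recurrence: S(n,k) = k·S(n-1,k) + S(n-1,k-1)
S(5,3) = 3·S(4,3) + S(4,2)
         = 3·6 + 7
         = 18 + 7
         = 25
Then: 6 × 25 = 150

Answer: 150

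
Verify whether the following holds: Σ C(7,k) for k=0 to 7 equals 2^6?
False

Working:
Binomial theorem: Σ C(7,k) = (1+1)^7 = 2^7 = 128; RHS 2^6 = 64.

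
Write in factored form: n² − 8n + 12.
(n − 2)(n − 6)

Reasoning: Seek roots whose sum is 8 and product is 12: (2, 6). So n² − 8n + 12 = (n − 2)(n − 6).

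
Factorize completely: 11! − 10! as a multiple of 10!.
10 × 10! = 36,288,000
11! − 10! = 11·10! − 10! = (11 − 1)·10! = 10 × 10! = 36,288,000.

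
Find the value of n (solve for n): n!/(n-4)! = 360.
6

Working:
n!/(n-4)! = n×(n-1)×(n-2)×(n-3), a product of 4 consecutive integers ≈ (n−1.5)^4. 360^(1/4) + 1.5 ≈ 5.9; check n = 6: 6×5×4×3 = 360 ✓. So n = 6.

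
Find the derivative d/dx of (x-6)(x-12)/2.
(2x - 18)/2
d/dx[(x-6)(x-12)] = (x-12) + (x-6) = 2x - 18. Dividing by 2 gives (2x - 18)/2.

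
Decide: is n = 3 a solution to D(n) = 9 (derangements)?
D(3) = (3-1)·[D(2) + D(1)] = 2·[1 + 0] = 2, which does not equal 9.
Final answer: No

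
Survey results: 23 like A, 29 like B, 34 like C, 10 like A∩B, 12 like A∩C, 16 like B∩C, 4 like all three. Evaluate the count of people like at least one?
|A∪B∪C| = 23+29+34-10-12-16+4 = 52.
Final answer: 52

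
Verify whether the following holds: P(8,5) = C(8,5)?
False

Working:
P(8,5) = 6,720 but C(8,5) = 56; they differ by a factor of 5! = 120, so the statement does not hold.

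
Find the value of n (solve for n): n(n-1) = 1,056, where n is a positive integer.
33
n² − n − 1,056 = 0, so n = (1 ± √(1 + 4·1,056))/2 = (1 ± √4,225)/2 = (1 ± 65)/2, i.e. n = 33 or n = -32. Taking the positive root, n = 33 (check: 33×32 = 1,056).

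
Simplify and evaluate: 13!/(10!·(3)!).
286

Reasoning: This is C(13,10) = 286.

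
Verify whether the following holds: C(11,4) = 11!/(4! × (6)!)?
False

Working:
The correct denominator is 4!×7!, giving C(11,4) = 330; the stated RHS is 11!/(4!×6!) = 2,310 ≠ 330, so the statement does not hold.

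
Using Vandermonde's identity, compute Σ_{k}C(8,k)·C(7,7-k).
6,435

Working:
= C(8+7,7) = C(15,7) = 6,435.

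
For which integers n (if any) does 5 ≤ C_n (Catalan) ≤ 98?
3, 4, 5

Working:
C_2=2; C_3=5; C_4=14; C_5=42; C_6=132. So valid n = 3, 4, 5.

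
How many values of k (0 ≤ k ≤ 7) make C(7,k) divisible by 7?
6
Checking C(7,k) mod 7 for k = 0..7: divisible at k = 1, 2, 3, 4, 5, 6. That's 6 values.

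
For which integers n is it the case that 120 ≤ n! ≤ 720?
5, 6

n! is strictly increasing; 5! = 120 and 6! = 720, so valid n = 5, 6.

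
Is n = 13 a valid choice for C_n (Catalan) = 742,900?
Yes

Explanation: C_13 = C(26,13)/(13+1) = 10,400,600/14 = 742,900, which equals 742,900.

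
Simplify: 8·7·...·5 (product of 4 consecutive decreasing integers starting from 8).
1,680

Solution: This is P(8,4) = 8!/(4)! = 1,680.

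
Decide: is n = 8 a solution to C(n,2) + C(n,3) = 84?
Yes

C(8,2) + C(8,3) = 28 + 56 = 84, which equals 84.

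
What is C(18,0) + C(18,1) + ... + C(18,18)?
262,144

Solution: Sum of binomial coefficients = 2^18 = 262,144.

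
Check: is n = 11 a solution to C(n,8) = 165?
Yes

Working:
C(11,8) = 11·10·9·8·7·6·5·4/8! = 6,652,800/40,320 = 165, which equals 165.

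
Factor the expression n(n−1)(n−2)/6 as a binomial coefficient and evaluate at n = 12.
C(n,3); C(12,3) = 220

Explanation: n(n−1)(n−2)/6 = n!/(3!(n−3)!) = C(n,3). At n = 12: C(12,3) = 220.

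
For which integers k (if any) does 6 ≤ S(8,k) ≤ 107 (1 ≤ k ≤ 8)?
7

Explanation: S(8,1)=1; S(8,2)=127; S(8,3)=966; S(8,4)=1,701; S(8,5)=1,050; S(8,6)=266; S(8,7)=28; S(8,8)=1. So valid k = 7.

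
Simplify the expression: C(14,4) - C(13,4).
286
C(14,4) - C(13,4) = C(13,3) = 286.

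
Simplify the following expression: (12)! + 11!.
(12)! + 11! = (12)·11! + 11! = (12+1)·11! = 13·11! = 518,918,400.
Final answer: 518,918,400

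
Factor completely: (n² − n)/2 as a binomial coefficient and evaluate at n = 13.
C(n,2); C(13,2) = 78

Explanation: (n² − n)/2 = n(n−1)/2 = C(n,2). At n = 13: C(13,2) = 78.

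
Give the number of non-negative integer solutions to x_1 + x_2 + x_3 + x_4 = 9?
220

C(9+4-1, 4-1) = 220.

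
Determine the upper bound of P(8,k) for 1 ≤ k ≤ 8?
40,320

Explanation: P(8,k) increases in k, so maximum at k = 8: 8! = 40,320.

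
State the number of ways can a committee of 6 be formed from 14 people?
3,003

C(14,6) = 14! / (6! × (14-6)!)
         = 14! / (6! × 8!)
         = 3,003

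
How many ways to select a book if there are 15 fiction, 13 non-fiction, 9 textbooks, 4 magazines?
41

By the addition principle: 15 + 13 + 9 + 4 = 41.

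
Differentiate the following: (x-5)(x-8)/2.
(2x - 13)/2

Reasoning: d/dx[(x-5)(x-8)] = (x-8) + (x-5) = 2x - 13. Dividing by 2 gives (2x - 13)/2.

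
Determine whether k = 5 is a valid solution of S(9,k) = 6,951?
Yes

Reasoning: S(9,5) = 5·S(8,5) + S(8,4) = 5·1,050 + 1,701 = 6,951, which equals 6,951.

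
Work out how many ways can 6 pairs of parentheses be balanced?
132

Reasoning: Using the Catalan number formula: C_n = C(2n, n) / (n+1)
C_6 = C(12, 6) / (6+1)
     = 924 / 7
     = 132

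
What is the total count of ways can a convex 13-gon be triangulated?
58,786

Using the Catalan number formula: C_n = C(2n, n) / (n+1)
C_11 = C(22, 11) / (11+1)
     = 705432 / 12
     = 58,786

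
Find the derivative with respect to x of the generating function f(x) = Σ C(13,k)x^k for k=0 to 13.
Σ k·C(13,k)x^(k-1) for k=1 to 13
Term-by-term differentiation gives Σ k·C(13,k)x^{k-1} for k=1 to 13.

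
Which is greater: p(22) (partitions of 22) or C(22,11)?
Pentagonal recurrence p(n) = p(n−1) + p(n−2) − p(n−5) − p(n−7) + …: p(22) = p(21) + p(20) − p(17) − p(15) + p(10) + p(7) − p(0) = 792 + 627 − 297 − 176 + 42 + 15 − 1 = 1,002; C(22,11) = 705,432.

Answer: C(22,11)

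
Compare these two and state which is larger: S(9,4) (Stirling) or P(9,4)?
S(9,4)

S(9,4) = 4·S(8,4) + S(8,3) = 4·1,701 + 966 = 7,770; P(9,4) = 3,024.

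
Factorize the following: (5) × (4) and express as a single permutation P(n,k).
P(5,2) = 5!/(3)!

Product of 2 consecutive descending integers starting at 5: P(5,2) = 5!/3! = 20.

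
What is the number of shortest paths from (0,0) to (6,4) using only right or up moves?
Choose 6 rights from 10 moves: C(10,6) = 210.

Answer: 210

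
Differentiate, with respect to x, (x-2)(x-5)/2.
d/dx[(x-2)(x-5)] = (x-5) + (x-2) = 2x - 7. Dividing by 2 gives (2x - 7)/2.
Final answer: (2x - 7)/2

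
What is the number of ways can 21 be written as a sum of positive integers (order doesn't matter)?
792

Pentagonal recurrence p(n) = p(n−1) + p(n−2) − p(n−5) − p(n−7) + …: p(21) = p(20) + p(19) − p(16) − p(14) + p(9) + p(6) = 627 + 490 − 231 − 135 + 30 + 11 = 792.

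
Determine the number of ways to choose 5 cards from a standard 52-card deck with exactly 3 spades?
13 spades and 39 non-spades: C(13,3) × C(39,2) = 286 × 741 = 211,926.

Answer: 211,926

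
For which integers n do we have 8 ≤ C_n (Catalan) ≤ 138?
4, 5, 6

Working:
C_3=5; C_4=14; C_5=42; C_6=132; C_7=429. So valid n = 4, 5, 6.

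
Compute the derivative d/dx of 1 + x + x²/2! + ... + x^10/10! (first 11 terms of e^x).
Differentiating term by term gives the first 10 terms of e^x.
Final answer: 1 + x + x²/2! + ... + x^9/9!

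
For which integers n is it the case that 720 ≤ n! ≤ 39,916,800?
n! is strictly increasing; 6! = 720 and 11! = 39,916,800, so valid n = 6, 7, 8, 9, 10, 11.

Answer: 6, 7, 8, 9, 10, 11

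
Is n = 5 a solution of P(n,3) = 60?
Yes
P(5,3) = 5·4·3 = 60, which equals 60.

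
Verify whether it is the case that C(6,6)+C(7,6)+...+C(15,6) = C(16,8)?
False

Working:
Hockey stick identity gives Σ = C(16,7) = 11,440; RHS C(16,8) = 12,870.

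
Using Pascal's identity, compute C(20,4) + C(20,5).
C(20,4) + C(20,5) = C(21,5) = 20,349.

Answer: 20,349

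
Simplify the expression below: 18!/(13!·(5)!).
This is C(18,13) = 8,568.

Answer: 8,568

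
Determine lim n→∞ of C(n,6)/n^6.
C(n,6) ≈ n^6/6! for large n. Limit = 1/6! = 1/720.
Final answer: 1/720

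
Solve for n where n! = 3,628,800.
10

Explanation: n! is strictly increasing. 8! = 40,320, 9! = 362,880, 10! = 3,628,800 ✓. So n = 10.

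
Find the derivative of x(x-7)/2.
(2x - 7)/2

Explanation: d/dx[(x-0)(x-7)] = (x-7) + (x-0) = 2x - 7. Dividing by 2 gives (2x - 7)/2.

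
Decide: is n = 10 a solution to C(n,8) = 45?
Yes
C(10,8) = 10·9·8·7·6·5·4·3/8! = 1,814,400/40,320 = 45, which equals 45.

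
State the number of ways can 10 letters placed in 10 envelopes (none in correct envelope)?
1,334,961

Explanation: Using D(n) = (n-1)[D(n-1) + D(n-2)]:
D(10) = (10-1) × [D(9) + D(8)]
      = 9 × [133496 + 14833]
      = 9 × 148329
      = 1,334,961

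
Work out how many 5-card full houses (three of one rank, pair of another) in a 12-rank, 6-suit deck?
39,600
Triple rank: 12. Triple suits: C(6,3)=20. Pair rank: 11. Pair suits: C(6,2)=15. Total: 39,600.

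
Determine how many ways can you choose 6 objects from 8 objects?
C(8,6) = 8! / (6! × (8-6)!)
         = 8! / (6! × 2!)
         = 28
Final answer: 28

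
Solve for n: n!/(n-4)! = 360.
6

Solution: n!/(n-4)! = n×(n-1)×(n-2)×(n-3), a product of 4 consecutive integers ≈ (n−1.5)^4. 360^(1/4) + 1.5 ≈ 5.9; check n = 6: 6×5×4×3 = 360 ✓. So n = 6.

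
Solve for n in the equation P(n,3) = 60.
5

Solution: P(n,3) = n(n−1)(n−2) is increasing in n; n(n−1)(n−2) ≈ (n−1)^3 = 60 gives n ≈ 4.9. Check: P(3,3) = 6, P(4,3) = 24, P(5,3) = 60 ✓. So n = 5.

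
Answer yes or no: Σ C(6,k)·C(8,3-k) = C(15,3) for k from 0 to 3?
No

Explanation: Vandermonde's identity gives C(14,3) = 364; RHS C(15,3) = 455.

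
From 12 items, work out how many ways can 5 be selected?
792

Explanation: C(12,5) = 12! / (5! × (12-5)!)
         = 12! / (5! × 7!)
         = 792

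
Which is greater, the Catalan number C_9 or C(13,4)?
C_9

Working:
C_9 = C(18,9)/(9+1) = 48,620/10 = 4,862; C(13,4) = 715.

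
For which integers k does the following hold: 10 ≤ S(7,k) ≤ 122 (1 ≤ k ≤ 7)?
2, 6
S(7,1)=1; S(7,2)=63; S(7,3)=301; S(7,4)=350; S(7,5)=140; S(7,6)=21; S(7,7)=1. So valid k = 2, 6.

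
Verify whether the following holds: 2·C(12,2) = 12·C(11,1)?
Absorption identity k·C(n,k) = n·C(n-1,k-1). LHS = 2·66 = 132; RHS = 12·11 = 132.
Final answer: True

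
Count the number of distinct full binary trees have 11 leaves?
16,796
Using the Catalan number formula: C_n = C(2n, n) / (n+1)
C_10 = C(20, 10) / (10+1)
     = 184756 / 11
     = 16,796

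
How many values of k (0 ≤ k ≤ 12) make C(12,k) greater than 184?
7

Explanation: Row 12 is unimodal and symmetric about k=12/2. C(12,2)=66 ≤ 184; C(12,3)=220 > 184; by symmetry C(12,k) > 184 for k = 3..9. That's 9 - 3 + 1 = 7 values.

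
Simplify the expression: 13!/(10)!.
1,716

Reasoning: This equals 13×12×11 = 1,716.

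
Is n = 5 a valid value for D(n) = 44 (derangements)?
Yes

Solution: D(5) = (5-1)·[D(4) + D(3)] = 4·[9 + 2] = 44, which equals 44.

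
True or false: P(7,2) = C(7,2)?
False

Working:
P(7,2) = 42 but C(7,2) = 21; they differ by a factor of 2! = 2, so the statement does not hold.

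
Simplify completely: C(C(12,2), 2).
2,145

Solution: C(12,2) = 66, then C(66, 2) = 2,145.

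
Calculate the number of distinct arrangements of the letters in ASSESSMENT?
Word has 10 letters (A=1, S=4, E=2, M=1, N=1, T=1). Arrangements: 10!/Π(k!) = 75,600.

Answer: 75,600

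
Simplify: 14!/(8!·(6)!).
3,003

This is C(14,8) = 3,003.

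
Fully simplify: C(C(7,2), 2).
210
C(7,2) = 21, then C(21, 2) = 210.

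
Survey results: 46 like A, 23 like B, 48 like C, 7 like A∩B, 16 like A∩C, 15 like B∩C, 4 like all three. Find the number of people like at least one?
|A∪B∪C| = 46+23+48-7-16-15+4 = 83.
Final answer: 83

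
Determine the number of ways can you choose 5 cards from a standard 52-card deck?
2,598,960
C(52,5) = 2,598,960.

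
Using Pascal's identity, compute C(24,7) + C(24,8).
1,081,575

C(24,7) + C(24,8) = C(25,8) = 1,081,575.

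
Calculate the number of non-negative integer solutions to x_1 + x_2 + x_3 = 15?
136

Working:
C(15+3-1, 3-1) = 136.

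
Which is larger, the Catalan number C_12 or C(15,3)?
C_12

Working:
C_12 = C(24,12)/(12+1) = 2,704,156/13 = 208,012; C(15,3) = 455.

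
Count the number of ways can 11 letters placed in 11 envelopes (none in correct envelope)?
14,684,570

Using D(n) = (n-1)[D(n-1) + D(n-2)]:
D(11) = (11-1) × [D(10) + D(9)]
      = 10 × [1334961 + 133496]
      = 10 × 1468457
      = 14,684,570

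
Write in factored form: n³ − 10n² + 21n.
n³ − 10n² + 21n = n(n² − 10n + 21) = n(n − 3)(n − 7).

Answer: n(n − 3)(n − 7)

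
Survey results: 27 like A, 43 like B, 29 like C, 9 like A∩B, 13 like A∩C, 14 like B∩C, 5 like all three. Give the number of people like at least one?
68

|A∪B∪C| = 27+43+29-9-13-14+5 = 68.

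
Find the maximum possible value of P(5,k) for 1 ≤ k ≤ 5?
P(5,k) increases in k, so maximum at k = 5: 5! = 120.
Final answer: 120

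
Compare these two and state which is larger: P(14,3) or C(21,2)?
P(14,3)

Reasoning: P(14,3)=2,184, C(21,2)=210.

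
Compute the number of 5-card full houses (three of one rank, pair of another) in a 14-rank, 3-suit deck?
546

Working:
Triple rank: 14. Triple suits: C(3,3)=1. Pair rank: 13. Pair suits: C(3,2)=3. Total: 546.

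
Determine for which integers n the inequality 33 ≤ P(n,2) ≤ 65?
7, 8

Working:
P(6,2)=30; P(7,2)=42; P(8,2)=56; P(9,2)=72. So valid n = 7, 8.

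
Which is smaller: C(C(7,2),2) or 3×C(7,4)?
3×C(7,4)

Explanation: C(C(7,2),2)=210, 3×C(7,4)=105.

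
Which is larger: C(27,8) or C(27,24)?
C(27,8)
C(27,8)=2,220,075, C(27,24)=2,925.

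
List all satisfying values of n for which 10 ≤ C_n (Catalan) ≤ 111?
4, 5

Reasoning: C_3=5; C_4=14; C_5=42; C_6=132. So valid n = 4, 5.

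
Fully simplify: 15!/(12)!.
2,730

Reasoning: This equals 15×14×13 = 2,730.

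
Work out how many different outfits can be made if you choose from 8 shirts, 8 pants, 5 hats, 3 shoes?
By the multiplication principle: 8 × 8 × 5 × 3 = 960.
Final answer: 960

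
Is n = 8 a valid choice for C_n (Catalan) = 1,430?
Yes

Reasoning: C_8 = C(16,8)/(8+1) = 12,870/9 = 1,430, which equals 1,430.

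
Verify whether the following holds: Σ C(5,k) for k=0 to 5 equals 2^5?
Binomial theorem: Σ C(5,k) = (1+1)^5 = 2^5 = 32; RHS 2^5 = 32.
Final answer: True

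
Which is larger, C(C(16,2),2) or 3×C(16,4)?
C(C(16,2),2)=7,140, 3×C(16,4)=5,460.

Answer: C(C(16,2),2)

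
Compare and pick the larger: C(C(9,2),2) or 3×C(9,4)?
C(C(9,2),2)

Solution: C(C(9,2),2)=630, 3×C(9,4)=378.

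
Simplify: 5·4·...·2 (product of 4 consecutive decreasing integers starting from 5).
120

This is P(5,4) = 5!/(1)! = 120.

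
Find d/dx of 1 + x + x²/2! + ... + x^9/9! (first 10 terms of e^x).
1 + x + x²/2! + ... + x^8/8!
Differentiating term by term gives the first 9 terms of e^x.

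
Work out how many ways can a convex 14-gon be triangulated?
Using the Catalan number formula: C_n = C(2n, n) / (n+1)
C_12 = C(24, 12) / (12+1)
     = 2704156 / 13
     = 208,012
Final answer: 208,012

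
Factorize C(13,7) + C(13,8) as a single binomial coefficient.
C(14,8)

Explanation: By Pascal's identity: C(13,7) + C(13,8) = C(14,8) = 3,003.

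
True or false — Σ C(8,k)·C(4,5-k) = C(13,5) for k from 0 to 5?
False

Vandermonde's identity gives C(12,5) = 792; RHS C(13,5) = 1,287.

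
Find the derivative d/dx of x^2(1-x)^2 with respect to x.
2x^1(1-x)^2 - 2x^2(1-x)^1

Explanation: Product rule: 2x^{1}(1-x)^{2} + x^2·(-2)(1-x)^{1}.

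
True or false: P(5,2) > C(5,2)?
True

Solution: P(5,2) = 20 and C(5,2) = 10; P(n,r) = r! × C(n,r) so P > C whenever r ≥ 2.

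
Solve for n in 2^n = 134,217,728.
134,217,728 = 1,024 × 1,024 × 128 = 2^10 × 2^10 × 2^7 = 2^27, so n = 27.
Final answer: 27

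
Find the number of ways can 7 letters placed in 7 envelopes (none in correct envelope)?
1,854

Using D(n) = (n-1)[D(n-1) + D(n-2)]:
D(7) = (7-1) × [D(6) + D(5)]
      = 6 × [265 + 44]
      = 6 × 309
      = 1,854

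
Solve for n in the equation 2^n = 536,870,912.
29

536,870,912 = 1,024 × 1,024 × 512 = 2^10 × 2^10 × 2^9 = 2^29, so n = 29.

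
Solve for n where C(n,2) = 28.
8
C(n,2) = n(n−1)/2! is increasing in n, and n(n−1) = 2!·28 = 56 ≈ (n−0.5)^2 gives n ≈ 8.0. Check: C(6,2) = 15, C(7,2) = 21, C(8,2) = 28 ✓. So n = 8.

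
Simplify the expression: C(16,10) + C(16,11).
By Pascal's identity: C(17,11) = 12,376.
Final answer: 12,376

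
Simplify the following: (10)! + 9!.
(10)! + 9! = (10)·9! + 9! = (10+1)·9! = 11·9! = 3,991,680.

Answer: 3,991,680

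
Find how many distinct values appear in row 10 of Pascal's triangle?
Row 10 has entries C(10,0)..C(10,10); by symmetry C(10,k)=C(10,10-k), giving 6 distinct values.
Final answer: 6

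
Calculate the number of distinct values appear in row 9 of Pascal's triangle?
5

Row 9 has entries C(9,0)..C(9,9); by symmetry C(9,k)=C(9,9-k), giving 5 distinct values.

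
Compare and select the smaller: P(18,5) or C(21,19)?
C(21,19)

Explanation: P(18,5)=1,028,160, C(21,19)=210.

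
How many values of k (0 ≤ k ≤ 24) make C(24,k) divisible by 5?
0

Reasoning: Checking C(24,k) mod 5 for k = 0..24: none are divisible by 5. Count = 0.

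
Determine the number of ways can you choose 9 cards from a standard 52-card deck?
C(52,9) = 3,679,075,400.
Final answer: 3,679,075,400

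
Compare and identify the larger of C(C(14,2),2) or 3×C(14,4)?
C(C(14,2),2)=4,095, 3×C(14,4)=3,003.
Final answer: C(C(14,2),2)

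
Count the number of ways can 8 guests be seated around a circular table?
5,040

Working:
Circular arrangements: (8-1)! = 5,040.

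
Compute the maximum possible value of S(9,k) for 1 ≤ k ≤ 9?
7,770

Row S(9,k) for k = 1..9 (via S(n,k) = k·S(n−1,k) + S(n−1,k−1)): 1, 255, 3,025, 7,770, 6,951, 2,646, 462, 36, 1. The row is unimodal; maximum at k = 4: 7,770.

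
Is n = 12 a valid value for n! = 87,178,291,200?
No

12! = 12·11! = 12·39,916,800 = 479,001,600, which does not equal 87,178,291,200.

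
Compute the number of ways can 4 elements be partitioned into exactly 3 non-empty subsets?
This equals S(4,3), the Stirling number of the 2nd kind.
Using the Stirling recurrence: S(n,k) = k·S(n-1,k) + S(n-1,k-1)
S(4,3) = 3·S(3,3) + S(3,2)
         = 3·1 + 3
         = 3 + 3
         = 6
Final answer: 6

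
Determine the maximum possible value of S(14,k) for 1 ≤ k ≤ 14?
Row S(14,k) for k = 1..14 (via S(n,k) = k·S(n−1,k) + S(n−1,k−1)): 1, 8,191, 788,970, 10,391,745, 40,075,035, 63,436,373, 49,329,280, 20,912,320, 5,135,130, 752,752, 66,066, 3,367, 91, 1. The row is unimodal; maximum at k = 6: 63,436,373.

Answer: 63,436,373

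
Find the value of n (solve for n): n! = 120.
5
n! is strictly increasing. 3! = 6, 4! = 24, 5! = 120 ✓. So n = 5.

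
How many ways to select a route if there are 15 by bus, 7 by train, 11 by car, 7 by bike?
By the addition principle: 15 + 7 + 11 + 7 = 40.

Answer: 40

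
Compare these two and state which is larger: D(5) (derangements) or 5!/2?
5!/2

Working:
D(5) = (5-1)·[D(4) + D(3)] = 4·[9 + 2] = 44; 5!/2 = 120/2 = 60.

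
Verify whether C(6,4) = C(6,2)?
True
Symmetry C(n,k) = C(n,n-k): C(6,4) = 15 and C(6,2) = 15. Both sides agree, so the statement holds.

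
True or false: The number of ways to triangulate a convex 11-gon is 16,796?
False
Triangulations of a convex 11-gon are counted by the Catalan number C_9: C_9 = C(18,9)/(9+1) = 48,620/10 = 4,862.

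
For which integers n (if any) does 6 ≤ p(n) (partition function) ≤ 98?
5, 6, 7, 8, 9, 10, 11, 12

Working:
Tabulating p(n) via p(n) = p(n−1) + p(n−2) − p(n−5) − p(n−7) + …: p(4)=5; p(5)=7; p(6)=11; p(7)=15; p(8)=22; p(9)=30; p(10)=42; p(11)=56; p(12)=77; p(13)=101. So valid n = 5, 6, 7, 8, 9, 10, 11, 12.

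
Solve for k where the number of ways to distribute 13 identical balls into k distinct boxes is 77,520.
8

Reasoning: Stars and bars: the count is C(13+k−1, k−1), increasing in k. k=6: C(18,5) = 8,568, k=7: C(19,6) = 27,132, k=8: C(20,7) = 77,520 ✓. So k = 8.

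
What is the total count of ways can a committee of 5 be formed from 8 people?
C(8,5) = 8! / (5! × (8-5)!)
         = 8! / (5! × 3!)
         = 56
Final answer: 56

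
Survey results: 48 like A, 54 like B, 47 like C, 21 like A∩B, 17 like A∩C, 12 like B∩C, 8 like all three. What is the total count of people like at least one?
107

Working:
|A∪B∪C| = 48+54+47-21-17-12+8 = 107.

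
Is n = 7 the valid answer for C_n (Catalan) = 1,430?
No

Working:
C_7 = C(14,7)/(7+1) = 3,432/8 = 429, which does not equal 1,430.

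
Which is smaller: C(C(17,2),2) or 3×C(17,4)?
3×C(17,4)

Solution: C(C(17,2),2)=9,180, 3×C(17,4)=7,140.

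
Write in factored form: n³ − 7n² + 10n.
n(n − 2)(n − 5)

Explanation: n³ − 7n² + 10n = n(n² − 7n + 10) = n(n − 2)(n − 5).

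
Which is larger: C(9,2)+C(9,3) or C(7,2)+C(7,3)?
First=120, Second=56.
Final answer: C(9,2)+C(9,3)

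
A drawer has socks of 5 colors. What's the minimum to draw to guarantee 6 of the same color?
26

Explanation: Worst case: 5 of each = 25. One more: 26.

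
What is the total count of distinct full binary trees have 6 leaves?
42
Using the Catalan number formula: C_n = C(2n, n) / (n+1)
C_5 = C(10, 5) / (5+1)
     = 252 / 6
     = 42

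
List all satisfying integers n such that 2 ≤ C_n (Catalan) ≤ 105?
2, 3, 4, 5

Reasoning: C_1=1; C_2=2; C_3=5; C_4=14; C_5=42; C_6=132. So valid n = 2, 3, 4, 5.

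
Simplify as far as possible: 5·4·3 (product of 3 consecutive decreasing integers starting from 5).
60

This is P(5,3) = 5!/(2)! = 60.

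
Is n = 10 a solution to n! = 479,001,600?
No

Explanation: 10! = 10·9! = 10·362,880 = 3,628,800, which does not equal 479,001,600.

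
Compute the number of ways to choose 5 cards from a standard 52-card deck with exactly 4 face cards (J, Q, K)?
19,800

Reasoning: 12 face cards and 40 non-face cards: C(12,4) × C(40,1) = 495 × 40 = 19,800.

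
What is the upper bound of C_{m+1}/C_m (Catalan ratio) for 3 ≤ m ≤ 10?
7/2
C_{m+1}/C_m = 2(2m+1)/(m+2), which increases with m. Maximum at m = 10: 2·21/12 = 7/2.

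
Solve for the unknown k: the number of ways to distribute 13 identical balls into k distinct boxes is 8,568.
6

Stars and bars: the count is C(13+k−1, k−1), increasing in k. k=4: C(16,3) = 560, k=5: C(17,4) = 2,380, k=6: C(18,5) = 8,568 ✓. So k = 6.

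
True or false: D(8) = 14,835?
False

Explanation: Derangements of 8 elements: D(8) = (8-1)·[D(7) + D(6)] = 7·[1,854 + 265] = 14,833.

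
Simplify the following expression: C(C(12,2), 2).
2,145

Explanation: C(12,2) = 66, then C(66, 2) = 2,145.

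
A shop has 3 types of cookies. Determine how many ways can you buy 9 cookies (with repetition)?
55

Stars and bars: C(9+3-1, 9) = C(11, 9) = 55.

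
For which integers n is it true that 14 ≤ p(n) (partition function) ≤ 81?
7, 8, 9, 10, 11, 12

Solution: Tabulating p(n) via p(n) = p(n−1) + p(n−2) − p(n−5) − p(n−7) + …: p(6)=11; p(7)=15; p(8)=22; p(9)=30; p(10)=42; p(11)=56; p(12)=77; p(13)=101. So valid n = 7, 8, 9, 10, 11, 12.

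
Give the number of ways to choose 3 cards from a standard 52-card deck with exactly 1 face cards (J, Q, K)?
9,360

Explanation: 12 face cards and 40 non-face cards: C(12,1) × C(40,2) = 12 × 780 = 9,360.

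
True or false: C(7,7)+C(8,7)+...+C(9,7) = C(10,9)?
False

Hockey stick identity gives Σ = C(10,8) = 45; RHS C(10,9) = 10.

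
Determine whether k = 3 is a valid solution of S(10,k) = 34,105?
S(10,3) = 3·S(9,3) + S(9,2) = 3·3,025 + 255 = 9,330, which does not equal 34,105.

Answer: No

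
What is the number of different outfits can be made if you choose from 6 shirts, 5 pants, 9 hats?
270

By the multiplication principle: 6 × 5 × 9 = 270.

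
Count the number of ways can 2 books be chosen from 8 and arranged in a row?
56
P(8,2) = 8!/(8-2)! = 56.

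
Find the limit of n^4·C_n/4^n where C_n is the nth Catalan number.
∞

Solution: C_n ~ 4^n/(n^(3/2)√π), so n^4·C_n/4^n ~ n^(4 − 3/2)/√π → ∞.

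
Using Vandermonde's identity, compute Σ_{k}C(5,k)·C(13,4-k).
3,060

Reasoning: = C(5+13,4) = C(18,4) = 3,060.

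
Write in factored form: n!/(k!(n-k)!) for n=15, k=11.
C(15,11) = 1,365

This is the binomial coefficient C(15,11) = 1,365.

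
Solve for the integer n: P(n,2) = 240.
16

Working:
P(n,2) = n(n−1) is increasing in n; n(n−1) ≈ (n−0.5)^2 = 240 gives n ≈ 16.0. Check: P(14,2) = 182, P(15,2) = 210, P(16,2) = 240 ✓. So n = 16.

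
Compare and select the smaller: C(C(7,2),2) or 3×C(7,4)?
C(C(7,2),2)=210, 3×C(7,4)=105.
Final answer: 3×C(7,4)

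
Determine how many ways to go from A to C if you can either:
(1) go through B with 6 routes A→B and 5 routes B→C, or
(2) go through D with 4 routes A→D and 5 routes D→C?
50

Explanation: Route via B: 6×5=30. Route via D: 4×5=20. Total: 50.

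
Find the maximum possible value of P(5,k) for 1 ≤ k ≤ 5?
120

Reasoning: P(5,k) increases in k, so maximum at k = 5: 5! = 120.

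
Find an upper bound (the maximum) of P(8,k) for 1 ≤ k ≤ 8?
40,320

Explanation: P(8,k) increases in k, so maximum at k = 8: 8! = 40,320.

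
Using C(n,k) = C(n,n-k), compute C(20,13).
77,520

Reasoning: C(20,13) = C(20,7) = 77,520.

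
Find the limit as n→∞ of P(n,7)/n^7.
1
P(n,7) = n(n-1)···(n-6) ≈ n^7 for large n. Limit = 1.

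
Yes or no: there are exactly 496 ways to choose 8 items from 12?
No

Reasoning: C(12,8) = 495 ≠ 496.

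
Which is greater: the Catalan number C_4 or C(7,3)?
C_4 = C(8,4)/(4+1) = 70/5 = 14; C(7,3) = 35.
Final answer: C(7,3)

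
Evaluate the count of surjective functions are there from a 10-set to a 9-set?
16,329,600

Working:
Onto functions = 9! × S(10,9)
First compute S(10,9) via recurrence:
Using the Stirling recurrence: S(n,k) = k·S(n-1,k) + S(n-1,k-1)
S(10,9) = 9·S(9,9) + S(9,8)
         = 9·1 + 36
         = 9 + 36
         = 45
Then: 362880 × 45 = 16,329,600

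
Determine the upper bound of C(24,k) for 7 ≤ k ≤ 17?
2,704,156

Reasoning: C(24,k) is maximised at the centre of the row: C(24,12) = 2,704,156.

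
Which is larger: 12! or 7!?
12!=479,001,600, 7!=5,040. 12! > 7!.

Answer: 12!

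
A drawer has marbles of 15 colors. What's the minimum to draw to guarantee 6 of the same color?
Worst case: 5 of each = 75. One more: 76.

Answer: 76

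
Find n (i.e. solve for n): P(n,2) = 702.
P(n,2) = n(n−1) is increasing in n; n(n−1) ≈ (n−0.5)^2 = 702 gives n ≈ 27.0. Check: P(25,2) = 600, P(26,2) = 650, P(27,2) = 702 ✓. So n = 27.
Final answer: 27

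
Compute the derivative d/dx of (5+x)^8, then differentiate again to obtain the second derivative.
56(5+x)^6

First derivative: 8(5+x)^{7}. Second derivative: 8·7·(5+x)^{6} = 56(5+x)^{6}.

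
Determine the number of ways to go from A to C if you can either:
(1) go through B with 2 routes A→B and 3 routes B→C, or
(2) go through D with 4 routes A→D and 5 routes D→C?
26

Reasoning: Route via B: 2×3=6. Route via D: 4×5=20. Total: 26.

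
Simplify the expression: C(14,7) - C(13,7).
1,716

Working:
C(14,7) - C(13,7) = C(13,6) = 1,716.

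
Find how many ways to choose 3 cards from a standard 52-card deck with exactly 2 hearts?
3,042

Solution: 13 hearts and 39 non-hearts: C(13,2) × C(39,1) = 78 × 39 = 3,042.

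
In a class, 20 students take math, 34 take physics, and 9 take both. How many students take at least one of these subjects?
|A∪B| = |A|+|B|-|A∩B| = 20+34-9 = 45.
Final answer: 45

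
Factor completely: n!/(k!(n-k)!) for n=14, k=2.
C(14,2) = 91

This is the binomial coefficient C(14,2) = 91.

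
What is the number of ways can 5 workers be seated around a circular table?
Circular arrangements: (5-1)! = 24.
Final answer: 24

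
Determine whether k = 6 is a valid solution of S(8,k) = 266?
Yes

Solution: S(8,6) = 6·S(7,6) + S(7,5) = 6·21 + 140 = 266, which equals 266.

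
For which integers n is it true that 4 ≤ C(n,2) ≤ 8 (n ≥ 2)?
C(3,2)=3; C(4,2)=6; C(5,2)=10. So valid n = 4.
Final answer: 4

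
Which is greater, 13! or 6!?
13!

Reasoning: 13!=6,227,020,800, 6!=720. 13! > 6!.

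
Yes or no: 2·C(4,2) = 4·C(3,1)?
Yes

Reasoning: Absorption identity k·C(n,k) = n·C(n-1,k-1). LHS = 2·6 = 12; RHS = 4·3 = 12.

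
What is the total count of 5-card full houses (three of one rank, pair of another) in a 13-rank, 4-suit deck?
3,744

Explanation: Triple rank: 13. Triple suits: C(4,3)=4. Pair rank: 12. Pair suits: C(4,2)=6. Total: 3,744.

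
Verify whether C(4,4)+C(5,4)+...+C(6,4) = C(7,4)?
False

Reasoning: Hockey stick identity gives Σ = C(7,5) = 21; RHS C(7,4) = 35.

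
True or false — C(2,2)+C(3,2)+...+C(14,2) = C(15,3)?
True

Solution: Hockey stick identity gives Σ = C(15,3) = 455; RHS C(15,3) = 455.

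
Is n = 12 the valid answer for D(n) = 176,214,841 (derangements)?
Yes
D(12) = (12-1)·[D(11) + D(10)] = 11·[14,684,570 + 1,334,961] = 176,214,841, which equals 176,214,841.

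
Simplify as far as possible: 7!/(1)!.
5,040
This equals 7×6×...×2 = 5,040.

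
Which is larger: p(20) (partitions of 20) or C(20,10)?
C(20,10)

Reasoning: Pentagonal recurrence p(n) = p(n−1) + p(n−2) − p(n−5) − p(n−7) + …: p(20) = p(19) + p(18) − p(15) − p(13) + p(8) + p(5) = 490 + 385 − 176 − 101 + 22 + 7 = 627; C(20,10) = 184,756.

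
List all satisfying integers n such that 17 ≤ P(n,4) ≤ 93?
4

Working:
P(3,4)=0; P(4,4)=24; P(5,4)=120. So valid n = 4.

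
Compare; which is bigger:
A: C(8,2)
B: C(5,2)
A

Solution: A=C(8,2)=28, B=C(5,2)=10.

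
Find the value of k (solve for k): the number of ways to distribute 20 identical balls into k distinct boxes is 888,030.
8

Stars and bars: the count is C(20+k−1, k−1), increasing in k. k=6: C(25,5) = 53,130, k=7: C(26,6) = 230,230, k=8: C(27,7) = 888,030 ✓. So k = 8.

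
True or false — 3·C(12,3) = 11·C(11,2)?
False

Solution: Absorption identity k·C(n,k) = n·C(n-1,k-1). LHS = 3·220 = 660; RHS = 11·55 = 605.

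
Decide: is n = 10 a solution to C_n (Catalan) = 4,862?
No

Explanation: C_10 = C(20,10)/(10+1) = 184,756/11 = 16,796, which does not equal 4,862.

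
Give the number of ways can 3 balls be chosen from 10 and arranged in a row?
720

P(10,3) = 10!/(10-3)! = 720.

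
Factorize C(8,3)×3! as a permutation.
P(8,3)
C(8,3)×3! = [8!/(3!(5)!)]×3! = 8!/(5)! = P(8,3) = 336.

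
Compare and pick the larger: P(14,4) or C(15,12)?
P(14,4)

P(14,4)=24,024, C(15,12)=455.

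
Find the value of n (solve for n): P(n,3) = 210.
P(n,3) = n(n−1)(n−2) is increasing in n; n(n−1)(n−2) ≈ (n−1)^3 = 210 gives n ≈ 6.9. Check: P(5,3) = 60, P(6,3) = 120, P(7,3) = 210 ✓. So n = 7.
Final answer: 7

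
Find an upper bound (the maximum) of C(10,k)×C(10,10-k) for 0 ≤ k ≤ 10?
63,504

Working:
C(10,k)·C(10,10-k) = C(10,k)², maximised at the centre k = 5: C(10,5)² = 63,504.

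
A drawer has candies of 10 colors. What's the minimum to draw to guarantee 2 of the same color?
Worst case: 1 of each = 10. One more: 11.
Final answer: 11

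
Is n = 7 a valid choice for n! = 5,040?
Yes

7! = 7·6! = 7·720 = 5,040, which equals 5,040.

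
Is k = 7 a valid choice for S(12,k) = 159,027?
No
S(12,7) = 7·S(11,7) + S(11,6) = 7·63,987 + 179,487 = 627,396, which does not equal 159,027.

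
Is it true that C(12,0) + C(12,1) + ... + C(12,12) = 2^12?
True

Working:
Binomial theorem with x = y = 1: Σ C(12,i) = (1+1)^12 = 2^12 = 4,096. The statement holds.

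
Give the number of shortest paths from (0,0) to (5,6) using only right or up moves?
Choose 5 rights from 11 moves: C(11,5) = 462.
Final answer: 462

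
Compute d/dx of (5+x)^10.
10(5+x)^9

Explanation: Using the power rule: d/dx (5+x)^10 = 10(5+x)^{9}.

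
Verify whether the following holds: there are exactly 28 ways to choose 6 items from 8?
True

Reasoning: C(8,6) = 28.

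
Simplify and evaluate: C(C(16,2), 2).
C(16,2) = 120, then C(120, 2) = 7,140.
Final answer: 7,140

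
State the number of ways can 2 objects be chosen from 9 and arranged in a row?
72

Reasoning: P(9,2) = 9!/(9-2)! = 72.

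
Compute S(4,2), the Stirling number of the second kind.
7

Solution: Using the Stirling recurrence: S(n,k) = k·S(n-1,k) + S(n-1,k-1)
S(4,2) = 2·S(3,2) + S(3,1)
         = 2·3 + 1
         = 6 + 1
         = 7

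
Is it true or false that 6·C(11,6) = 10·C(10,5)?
Absorption identity k·C(n,k) = n·C(n-1,k-1). LHS = 6·462 = 2,772; RHS = 10·252 = 2,520.
Final answer: False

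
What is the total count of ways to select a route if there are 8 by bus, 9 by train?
17

By the addition principle: 8 + 9 = 17.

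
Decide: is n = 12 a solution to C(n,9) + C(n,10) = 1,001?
No
C(12,9) + C(12,10) = 220 + 66 = 286, which does not equal 1,001.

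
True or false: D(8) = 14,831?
False

Working:
Derangements of 8 elements: D(8) = (8-1)·[D(7) + D(6)] = 7·[1,854 + 265] = 14,833.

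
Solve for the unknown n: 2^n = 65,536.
16

Reasoning: 65,536 = 1,024 × 64 = 2^10 × 2^6 = 2^16, so n = 16.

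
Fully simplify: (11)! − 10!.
36,288,000

Solution: (11)! − 10! = (11)·10! − 10! = (11−1)·10! = 10·10! = 36,288,000.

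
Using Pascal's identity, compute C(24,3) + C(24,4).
C(24,3) + C(24,4) = C(25,4) = 12,650.

Answer: 12,650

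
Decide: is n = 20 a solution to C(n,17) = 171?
C(20,17) = 20·19·18·17·16·15·14·13·12·11·10·9·8·7·6·5·4/17! = 405,483,668,029,440,000/355,687,428,096,000 = 1,140, which does not equal 171.

Answer: No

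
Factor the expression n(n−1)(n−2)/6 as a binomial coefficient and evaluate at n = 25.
n(n−1)(n−2)/6 = n!/(3!(n−3)!) = C(n,3). At n = 25: C(25,3) = 2,300.
Final answer: C(n,3); C(25,3) = 2,300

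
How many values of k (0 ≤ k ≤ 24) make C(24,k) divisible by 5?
0

Reasoning: Checking C(24,k) mod 5 for k = 0..24: none are divisible by 5. Count = 0.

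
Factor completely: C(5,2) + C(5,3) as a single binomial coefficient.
C(6,3)

Explanation: By Pascal's identity: C(5,2) + C(5,3) = C(6,3) = 20.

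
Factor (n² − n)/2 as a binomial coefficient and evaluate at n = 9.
C(n,2); C(9,2) = 36
(n² − n)/2 = n(n−1)/2 = C(n,2). At n = 9: C(9,2) = 36.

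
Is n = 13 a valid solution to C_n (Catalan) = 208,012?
No
C_13 = C(26,13)/(13+1) = 10,400,600/14 = 742,900, which does not equal 208,012.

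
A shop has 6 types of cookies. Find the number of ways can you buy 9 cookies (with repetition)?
Stars and bars: C(9+6-1, 9) = C(14, 9) = 2,002.

Answer: 2,002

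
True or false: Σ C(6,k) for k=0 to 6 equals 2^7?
False

Solution: Binomial theorem: Σ C(6,k) = (1+1)^6 = 2^6 = 64; RHS 2^7 = 128.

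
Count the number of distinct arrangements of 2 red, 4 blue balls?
15

Solution: Multinomial: 6!/(2! × 4!) = 15.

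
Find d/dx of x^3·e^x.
(3x^2 + x^3)e^x
Product rule: d/dx[x^3]·e^x + x^3·d/dx[e^x] = 3x^{2}e^x + x^3e^x.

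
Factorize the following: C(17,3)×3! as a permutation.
P(17,3)

Working:
C(17,3)×3! = [17!/(3!(14)!)]×3! = 17!/(14)! = P(17,3) = 4,080.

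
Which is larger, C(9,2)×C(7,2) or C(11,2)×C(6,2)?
C(11,2)×C(6,2)
C(9,2)×C(7,2)=756, C(11,2)×C(6,2)=825.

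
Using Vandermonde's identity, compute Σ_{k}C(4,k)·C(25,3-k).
3,654

= C(4+25,3) = C(29,3) = 3,654.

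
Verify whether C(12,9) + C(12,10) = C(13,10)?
True

Working:
Pascal's identity: LHS = 220 + 66 = 286; RHS = C(13,10) = 286. Both sides agree, so the statement holds.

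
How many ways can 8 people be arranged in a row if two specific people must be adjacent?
10,080
Treat pair as unit: (8-1)! arrangements × 2 internal orders = 10,080.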